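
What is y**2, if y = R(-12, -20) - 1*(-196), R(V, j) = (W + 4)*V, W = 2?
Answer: 15376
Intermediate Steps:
R(V, j) = 6*V (R(V, j) = (2 + 4)*V = 6*V)
y = 124 (y = 6*(-12) - 1*(-196) = -72 + 196 = 124)
y**2 = 124**2 = 15376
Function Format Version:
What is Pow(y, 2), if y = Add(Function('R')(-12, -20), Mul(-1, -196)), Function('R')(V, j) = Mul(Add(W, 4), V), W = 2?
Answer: 15376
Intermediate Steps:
Function('R')(V, j) = Mul(6, V) (Function('R')(V, j) = Mul(Add(2, 4), V) = Mul(6, V))
y = 124 (y = Add(Mul(6, -12), Mul(-1, -196)) = Add(-72, 196) = 124)
Pow(y, 2) = Pow(124, 2) = 15376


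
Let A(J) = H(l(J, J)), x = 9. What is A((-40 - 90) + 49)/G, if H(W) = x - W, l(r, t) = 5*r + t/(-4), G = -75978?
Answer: -25/4824 ≈ -0.0051824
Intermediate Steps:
l(r, t) = 5*r - t/4
H(W) = 9 - W
A(J) = 9 - 19*J/4 (A(J) = 9 - (5*J - J/4) = 9 - 19*J/4)
A((-40 - 90) + 49)/G = (9 - 19*((-40 - 90) + 49)/4)/(-75978) = (9 - 19*(-130 + 49)/4)*(-1/75978) = (9 - 19/4*(-81))*(-1/75978) = (9 + 1539/4)*(-1/75978) = (1575/4)*(-1/75978) = -25/4824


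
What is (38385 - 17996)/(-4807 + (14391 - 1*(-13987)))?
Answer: 20389/23571 ≈ 0.86500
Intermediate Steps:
(38385 - 17996)/(-4807 + (14391 - 1*(-13987))) = 20389/(-4807 + (14391 + 13987)) = 20389/(-4807 + 28378) = 20389/23571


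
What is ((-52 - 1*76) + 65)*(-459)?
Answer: 28917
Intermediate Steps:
((-52 - 1*76) + 65)*(-459) = ((-52 - 76) + 65)*(-459) = (-128 + 65)*(-459) = -63*(-459) = 28917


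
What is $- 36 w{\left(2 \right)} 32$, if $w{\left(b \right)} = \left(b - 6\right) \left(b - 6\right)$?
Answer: $-18432$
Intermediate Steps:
$w{\left(b \right)} = \left(-6 + b\right)^{2}$ ($w{\left(b \right)} = \left(-6 + b\right) \left(-6 + b\right) = \left(-6 + b\right)^{2}$)
$- 36 w{\left(2 \right)} 32 = - 36 \left(-6 + 2\right)^{2} \cdot 32 = - 36 \left(-4\right)^{2} \cdot 32 = \left(-36\right) 16 \cdot 32 = \left(-576\right) 32 = -18432$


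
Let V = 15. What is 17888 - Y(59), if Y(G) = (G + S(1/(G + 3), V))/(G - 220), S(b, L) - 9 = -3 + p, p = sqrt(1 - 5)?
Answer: 2880033/161 + 2*I/161 ≈ 17888.0 + 0.012422*I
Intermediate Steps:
p = 2*I (p = sqrt(-4) = 2*I ≈ 2.0*I)
S(b, L) = 6 + 2*I (S(b, L) = 9 + (-3 + 2*I) = 6 + 2*I)
Y(G) = (6 + G + 2*I)/(-220 + G) (Y(G) = (G + (6 + 2*I))/(G - 220) = (6 + G + 2*I)/(-220 + G))
17888 - Y(59) = 17888 - (6 + 59 + 2*I)/(-220 + 59) = 17888 - (65 + 2*I)/(-161) = 17888 - (-1)*(65 + 2*I)/161 = 17888 - (-65/161 - 2*I/161) = 17888 + (65/161 + 2*I/161) = 2880033/161 + 2*I/161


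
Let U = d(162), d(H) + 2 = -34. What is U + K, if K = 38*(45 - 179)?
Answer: -5128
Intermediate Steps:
d(H) = -36 (d(H) = -2 - 34 = -36)
K = -5092 (K = 38*(-134) = -5092)
U = -36
U + K = -36 - 5092 = -5128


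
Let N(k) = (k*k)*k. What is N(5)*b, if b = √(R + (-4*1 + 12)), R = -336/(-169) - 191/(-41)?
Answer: 125*√4160967/533 ≈ 478.39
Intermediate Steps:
N(k) = k³ (N(k) = k²*k = k³)
R = 46055/6929 (R = -336*(-1/169) - 191*(-1/41) = 336/169 + 191/41 = 46055/6929 ≈ 6.6467)
b = √4160967/533 (b = √(46055/6929 + (-4*1 + 12)) = √(46055/6929 + (-4 + 12)) = √(46055/6929 + 8) = √(101487/6929) = √4160967/533 ≈ 3.8271)
N(5)*b = 5³*(√4160967/533) = 125*(√4160967/533) = 125*√4160967/533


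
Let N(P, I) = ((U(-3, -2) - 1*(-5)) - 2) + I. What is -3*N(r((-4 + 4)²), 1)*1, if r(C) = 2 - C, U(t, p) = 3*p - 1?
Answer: 9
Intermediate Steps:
U(t, p) = -1 + 3*p
N(P, I) = -4 + I (N(P, I) = (((-1 + 3*(-2)) - 1*(-5)) - 2) + I = (((-1 - 6) + 5) - 2) + I = ((-7 + 5) - 2) + I = (-2 - 2) + I = -4 + I)
-3*N(r((-4 + 4)²), 1)*1 = -3*(-4 + 1)*1 = -3*(-3)*1 = 9*1 = 9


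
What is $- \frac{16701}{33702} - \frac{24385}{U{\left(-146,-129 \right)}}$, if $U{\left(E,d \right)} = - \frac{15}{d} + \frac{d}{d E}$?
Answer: $- \frac{1719805987549}{7717758} \approx -2.2284 \cdot 10^{5}$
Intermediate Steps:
$U{\left(E,d \right)} = \frac{1}{E} - \frac{15}{d}$ ($U{\left(E,d \right)} = - \frac{15}{d} + \frac{d}{E d} = - \frac{15}{d} + d \frac{1}{E d} = - \frac{15}{d} + \frac{1}{E} = \frac{1}{E} - \frac{15}{d}$)
$- \frac{16701}{33702} - \frac{24385}{U{\left(-146,-129 \right)}} = - \frac{16701}{33702} - \frac{24385}{\frac{1}{-146} - \frac{15}{-129}} = \left(-16701\right) \frac{1}{33702} - \frac{24385}{- \frac{1}{146} - - \frac{5}{43}} = - \frac{5567}{11234} - \frac{24385}{- \frac{1}{146} + \frac{5}{43}} = - \frac{5567}{11234} - \frac{24385}{\frac{687}{6278}} = - \frac{5567}{11234} - \frac{153089030}{687} = - \frac{1719805987549}{7717758}$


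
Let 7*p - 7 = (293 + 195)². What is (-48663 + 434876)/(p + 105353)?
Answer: 2703491/975622 ≈ 2.7710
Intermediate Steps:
p = 238151/7 (p = 1 + (293 + 195)²/7 = 1 + (⅐)*488² = 1 + (⅐)*238144 = 1 + 238144/7 = 238151/7 ≈ 34022.)
(-48663 + 434876)/(p + 105353) = (-48663 + 434876)/(238151/7 + 105353) = 386213/(975622/7) = 386213*(7/975622) = 2703491/975622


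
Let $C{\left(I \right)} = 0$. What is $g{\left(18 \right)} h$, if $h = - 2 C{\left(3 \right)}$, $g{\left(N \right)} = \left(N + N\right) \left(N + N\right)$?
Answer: $0$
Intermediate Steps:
$g{\left(N \right)} = 4 N^{2}$ ($g{\left(N \right)} = 2 N 2 N = 4 N^{2}$)
$h = 0$ ($h = \left(-2\right) 0 = 0$)
$g{\left(18 \right)} h = 4 \cdot 18^{2} \cdot 0 = 4 \cdot 324 \cdot 0 = 1296 \cdot 0 = 0$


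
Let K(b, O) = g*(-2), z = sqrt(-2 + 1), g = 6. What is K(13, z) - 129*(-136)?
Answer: 17532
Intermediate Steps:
z = I (z = sqrt(-1) = I ≈ 1.0*I)
K(b, O) = -12 (K(b, O) = 6*(-2) = -12)
K(13, z) - 129*(-136) = -12 - 129*(-136) = -12 + 17544 = 17532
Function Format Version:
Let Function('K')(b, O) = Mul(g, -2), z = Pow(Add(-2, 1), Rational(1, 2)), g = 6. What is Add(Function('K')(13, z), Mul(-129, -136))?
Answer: 17532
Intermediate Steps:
z = I (z = Pow(-1, Rational(1, 2)) = I ≈ Mul(1.0000, I))
Function('K')(b, O) = -12 (Function('K')(b, O) = Mul(6, -2) = -12)
Add(Function('K')(13, z), Mul(-129, -136)) = Add(-12, Mul(-129, -136)) = Add(-12, 17544) = 17532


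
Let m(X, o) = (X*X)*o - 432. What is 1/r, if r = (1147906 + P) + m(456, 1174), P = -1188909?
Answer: 1/244075429 ≈ 4.0971e-9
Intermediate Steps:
m(X, o) = -432 + o*X**2 (m(X, o) = X**2*o - 432 = o*X**2 - 432 = -432 + o*X**2)
r = 244075429 (r = (1147906 - 1188909) + (-432 + 1174*456**2) = -41003 + (-432 + 1174*207936) = -41003 + (-432 + 244116864) = -41003 + 244116432 = 244075429)
1/r = 1/244075429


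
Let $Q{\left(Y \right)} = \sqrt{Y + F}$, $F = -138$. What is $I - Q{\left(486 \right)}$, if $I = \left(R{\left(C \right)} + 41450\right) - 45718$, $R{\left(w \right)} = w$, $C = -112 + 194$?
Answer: $-4186 - 2 \sqrt{87} \approx -4204.7$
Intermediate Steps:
$C = 82$
$Q{\left(Y \right)} = \sqrt{-138 + Y}$ ($Q{\left(Y \right)} = \sqrt{Y - 138} = \sqrt{-138 + Y}$)
$I = -4186$ ($I = \left(82 + 41450\right) - 45718 = 41532 - 45718 = -4186$)
$I - Q{\left(486 \right)} = -4186 - \sqrt{-138 + 486} = -4186 - \sqrt{348} = -4186 - 2 \sqrt{87}$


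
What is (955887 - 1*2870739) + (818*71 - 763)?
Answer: -1857537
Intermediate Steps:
(955887 - 1*2870739) + (818*71 - 763) = (955887 - 2870739) + (58078 - 763) = -1914852 + 57315 = -1857537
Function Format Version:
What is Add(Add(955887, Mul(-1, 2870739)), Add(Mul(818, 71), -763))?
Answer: -1857537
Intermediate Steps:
Add(Add(955887, Mul(-1, 2870739)), Add(Mul(818, 71), -763)) = Add(Add(955887, -2870739), Add(58078, -763)) = Add(-1914852, 57315) = -1857537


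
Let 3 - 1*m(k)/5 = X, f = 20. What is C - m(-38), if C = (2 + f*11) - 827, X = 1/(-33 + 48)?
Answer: -1859/3 ≈ -619.67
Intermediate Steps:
X = 1/15 ≈ 0.066667
m(k) = 44/3 (m(k) = 15 - 5*1/15 = 15 - ⅓ = 44/3)
C = -605 (C = (2 + 20*11) - 827 = (2 + 220) - 827 = 222 - 827 = -605)
C - m(-38) = -605 - 1*44/3 = -605 - 44/3 = -1859/3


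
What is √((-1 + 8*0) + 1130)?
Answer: √1129 ≈ 33.601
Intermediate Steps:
√((-1 + 8*0) + 1130) = √((-1 + 0) + 1130) = √(-1 + 1130) = √1129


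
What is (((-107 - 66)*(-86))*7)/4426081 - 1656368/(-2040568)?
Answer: 942966991092/1128964906751 ≈ 0.83525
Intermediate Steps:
(((-107 - 66)*(-86))*7)/4426081 - 1656368/(-2040568) = (-173*(-86)*7)*(1/4426081) - 1656368*(-1/2040568) = (14878*7)*(1/4426081) + 207046/255071 = 104146*(1/4426081) + 207046/255071 = 104146/4426081 + 207046/255071 = 942966991092/1128964906751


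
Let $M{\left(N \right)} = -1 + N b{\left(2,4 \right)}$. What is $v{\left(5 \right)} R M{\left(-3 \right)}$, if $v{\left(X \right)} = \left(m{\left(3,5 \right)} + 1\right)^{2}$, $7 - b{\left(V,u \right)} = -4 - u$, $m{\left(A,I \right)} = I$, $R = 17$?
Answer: $-28152$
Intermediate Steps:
$b{\left(V,u \right)} = 11 + u$ ($b{\left(V,u \right)} = 7 - \left(-4 - u\right) = 7 + \left(4 + u\right) = 11 + u$)
$v{\left(X \right)} = 36$ ($v{\left(X \right)} = \left(5 + 1\right)^{2} = 6^{2} = 36$)
$M{\left(N \right)} = -1 + 15 N$ ($M{\left(N \right)} = -1 + N \left(11 + 4\right) = -1 + N 15 = -1 + 15 N$)
$v{\left(5 \right)} R M{\left(-3 \right)} = 36 \cdot 17 \left(-1 + 15 \left(-3\right)\right) = 612 \left(-1 - 45\right) = 612 \left(-46\right) = -28152$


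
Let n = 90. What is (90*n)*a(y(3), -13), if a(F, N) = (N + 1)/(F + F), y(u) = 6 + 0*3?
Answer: -8100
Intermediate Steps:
y(u) = 6 (y(u) = 6 + 0 = 6)
a(F, N) = (1 + N)/(2*F) (a(F, N) = (1 + N)/((2*F)) = (1 + N)*(1/(2*F)) = (1 + N)/(2*F))
(90*n)*a(y(3), -13) = (90*90)*((1/2)*(1 - 13)/6) = 8100*((1/2)*(1/6)*(-12)) = 8100*(-1) = -8100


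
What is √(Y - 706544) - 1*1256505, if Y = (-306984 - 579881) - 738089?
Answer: -1256505 + I*√2331498 ≈ -1.2565e+6 + 1526.9*I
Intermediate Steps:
Y = -1624954 (Y = -886865 - 738089 = -1624954)
√(Y - 706544) - 1*1256505 = √(-1624954 - 706544) - 1*1256505 = √(-2331498) - 1256505 = I*√2331498 - 1256505 = -1256505 + I*√2331498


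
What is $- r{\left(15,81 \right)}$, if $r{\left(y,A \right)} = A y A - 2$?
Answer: $-98413$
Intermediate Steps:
$r{\left(y,A \right)} = -2 + y A^{2}$ ($r{\left(y,A \right)} = A A y - 2 = y A^{2} - 2 = -2 + y A^{2}$)
$- r{\left(15,81 \right)} = - (-2 + 15 \cdot 81^{2}) = - (-2 + 15 \cdot 6561) = - (-2 + 98415) = \left(-1\right) 98413 = -98413$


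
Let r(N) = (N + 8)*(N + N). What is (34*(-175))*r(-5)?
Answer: 178500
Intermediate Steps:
r(N) = 2*N*(8 + N) (r(N) = (8 + N)*(2*N) = 2*N*(8 + N))
(34*(-175))*r(-5) = (34*(-175))*(2*(-5)*(8 - 5)) = -11900*(-5)*3 = -5950*(-30) = 178500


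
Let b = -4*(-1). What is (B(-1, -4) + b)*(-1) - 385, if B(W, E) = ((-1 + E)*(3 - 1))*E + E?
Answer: -425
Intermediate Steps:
b = 4
B(W, E) = E + E*(-2 + 2*E) (B(W, E) = ((-1 + E)*2)*E + E = (-2 + 2*E)*E + E = E*(-2 + 2*E) + E = E + E*(-2 + 2*E))
(B(-1, -4) + b)*(-1) - 385 = (-4*(-1 + 2*(-4)) + 4)*(-1) - 385 = (-4*(-1 - 8) + 4)*(-1) - 385 = (-4*(-9) + 4)*(-1) - 385 = (36 + 4)*(-1) - 385 = 40*(-1) - 385 = -40 - 385 = -425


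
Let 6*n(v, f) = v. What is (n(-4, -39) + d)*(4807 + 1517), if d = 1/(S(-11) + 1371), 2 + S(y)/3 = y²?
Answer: -606577/144 ≈ -4212.3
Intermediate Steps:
S(y) = -6 + 3*y²
n(v, f) = v/6
d = 1/1728 (d = 1/((-6 + 3*(-11)²) + 1371) = 1/((-6 + 3*121) + 1371) = 1/((-6 + 363) + 1371) = 1/(357 + 1371) = 1/1728 ≈ 0.00057870)
(n(-4, -39) + d)*(4807 + 1517) = ((⅙)*(-4) + 1/1728)*(4807 + 1517) = (-⅔ + 1/1728)*6324 = -1151/1728*6324 = -606577/144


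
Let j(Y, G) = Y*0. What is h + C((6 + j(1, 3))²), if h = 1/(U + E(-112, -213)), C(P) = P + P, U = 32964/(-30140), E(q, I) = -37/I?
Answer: 104705781/1476538 ≈ 70.913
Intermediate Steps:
U = -8241/7535 (U = 32964*(-1/30140) = -8241/7535 ≈ -1.0937)
j(Y, G) = 0
C(P) = 2*P
h = -1604955/1476538 (h = 1/(-8241/7535 - 37/(-213)) = 1/(-8241/7535 - 37*(-1/213)) = 1/(-8241/7535 + 37/213) = 1/(-1476538/1604955) = -1604955/1476538 ≈ -1.0870)
h + C((6 + j(1, 3))²) = -1604955/1476538 + 2*(6 + 0)² = -1604955/1476538 + 2*6² = -1604955/1476538 + 2*36 = -1604955/1476538 + 72 = 104705781/1476538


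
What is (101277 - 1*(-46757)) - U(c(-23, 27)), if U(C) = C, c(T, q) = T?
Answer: 148057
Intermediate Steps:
(101277 - 1*(-46757)) - U(c(-23, 27)) = (101277 - 1*(-46757)) - 1*(-23) = (101277 + 46757) + 23 = 148034 + 23 = 148057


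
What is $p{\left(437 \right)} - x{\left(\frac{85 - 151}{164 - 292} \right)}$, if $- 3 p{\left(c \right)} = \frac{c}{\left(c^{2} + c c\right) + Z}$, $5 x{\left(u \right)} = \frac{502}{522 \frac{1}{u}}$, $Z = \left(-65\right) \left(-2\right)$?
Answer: $- \frac{264736277}{2659193280} \approx -0.099555$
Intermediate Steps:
$Z = 130$
$x{\left(u \right)} = \frac{251 u}{1305}$ ($x{\left(u \right)} = \frac{502 \frac{1}{522 \frac{1}{u}}}{5} = \frac{502 \frac{u}{522}}{5} = \frac{\frac{251}{261} u}{5} = \frac{251 u}{1305}$)
$p{\left(c \right)} = - \frac{c}{3 \left(130 + 2 c^{2}\right)}$ ($p{\left(c \right)} = - \frac{c \frac{1}{\left(c^{2} + c c\right) + 130}}{3} = - \frac{c \frac{1}{\left(c^{2} + c^{2}\right) + 130}}{3} = - \frac{c \frac{1}{2 c^{2} + 130}}{3} = - \frac{c \frac{1}{130 + 2 c^{2}}}{3} = - \frac{c}{3 \left(130 + 2 c^{2}\right)}$)
$p{\left(437 \right)} - x{\left(\frac{85 - 151}{164 - 292} \right)} = \left(-1\right) 437 \frac{1}{390 + 6 \cdot 437^{2}} - \frac{251 \frac{85 - 151}{164 - 292}}{1305} = \left(-1\right) 437 \frac{1}{390 + 6 \cdot 190969} - \frac{251 \left(- \frac{66}{-128}\right)}{1305} = \left(-1\right) 437 \frac{1}{390 + 1145814} - \frac{251 \left(\left(-66\right) \left(- \frac{1}{128}\right)\right)}{1305} = \left(-1\right) 437 \cdot \frac{1}{1146204} - \frac{251}{1305} \cdot \frac{33}{64} = \left(-1\right) 437 \cdot \frac{1}{1146204} - \frac{2761}{27840} = - \frac{437}{1146204} - \frac{2761}{27840} = - \frac{264736277}{2659193280}$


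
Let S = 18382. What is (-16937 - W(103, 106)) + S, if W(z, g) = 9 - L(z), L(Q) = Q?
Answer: 1539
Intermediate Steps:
W(z, g) = 9 - z
(-16937 - W(103, 106)) + S = (-16937 - (9 - 1*103)) + 18382 = (-16937 - (9 - 103)) + 18382 = (-16937 - 1*(-94)) + 18382 = (-16937 + 94) + 18382 = -16843 + 18382 = 1539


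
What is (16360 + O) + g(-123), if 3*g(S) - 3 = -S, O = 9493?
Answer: 25895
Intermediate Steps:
g(S) = 1 - S/3 (g(S) = 1 + (-S)/3 = 1 - S/3)
(16360 + O) + g(-123) = (16360 + 9493) + (1 - ⅓*(-123)) = 25853 + (1 + 41) = 25853 + 42 = 25895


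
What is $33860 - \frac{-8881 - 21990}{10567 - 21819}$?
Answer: $\frac{380961849}{11252} \approx 33857.0$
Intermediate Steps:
$33860 - \frac{-8881 - 21990}{10567 - 21819} = 33860 - - \frac{30871}{-11252} = 33860 - \left(-30871\right) \left(- \frac{1}{11252}\right) = 33860 - \frac{30871}{11252} = \frac{380961849}{11252}$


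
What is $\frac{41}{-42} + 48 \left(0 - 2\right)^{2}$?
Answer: $\frac{8023}{42} \approx 191.02$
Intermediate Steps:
$\frac{41}{-42} + 48 \left(0 - 2\right)^{2} = 41 \left(- \frac{1}{42}\right) + 48 \left(-2\right)^{2} = - \frac{41}{42} + 48 \cdot 4 = - \frac{41}{42} + 192 = \frac{8023}{42}$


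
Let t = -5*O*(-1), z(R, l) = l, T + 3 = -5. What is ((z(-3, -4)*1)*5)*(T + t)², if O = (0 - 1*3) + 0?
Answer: -10580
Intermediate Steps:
T = -8 (T = -3 - 5 = -8)
O = -3 (O = (0 - 3) + 0 = -3 + 0 = -3)
t = -15 (t = -5*(-3)*(-1) = 15*(-1) = -15)
((z(-3, -4)*1)*5)*(T + t)² = (-4*1*5)*(-8 - 15)² = -4*5*(-23)² = -20*529 = -10580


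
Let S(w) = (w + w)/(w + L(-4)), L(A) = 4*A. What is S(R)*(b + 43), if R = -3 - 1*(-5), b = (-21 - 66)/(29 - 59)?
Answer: -459/35 ≈ -13.114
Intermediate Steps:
b = 29/10 (b = -87/(-30) = -87*(-1/30) = 29/10 ≈ 2.9000)
R = 2 (R = -3 + 5 = 2)
S(w) = 2*w/(-16 + w) (S(w) = (w + w)/(w + 4*(-4)) = (2*w)/(w - 16) = (2*w)/(-16 + w) = 2*w/(-16 + w))
S(R)*(b + 43) = (2*2/(-16 + 2))*(29/10 + 43) = (2*2/(-14))*(459/10) = (2*2*(-1/14))*(459/10) = -2/7*459/10 = -459/35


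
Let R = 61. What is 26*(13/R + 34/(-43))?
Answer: -39390/2623 ≈ -15.017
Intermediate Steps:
26*(13/R + 34/(-43)) = 26*(13/61 + 34/(-43)) = 26*(13*(1/61) + 34*(-1/43)) = 26*(13/61 - 34/43) = 26*(-1515/2623) = -39390/2623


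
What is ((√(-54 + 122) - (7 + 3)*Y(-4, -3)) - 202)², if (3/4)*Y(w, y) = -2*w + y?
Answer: 650248/9 - 3224*√17/3 ≈ 67819.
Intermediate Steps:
Y(w, y) = -8*w/3 + 4*y/3 (Y(w, y) = 4*(-2*w + y)/3 = 4*(y - 2*w)/3 = -8*w/3 + 4*y/3)
((√(-54 + 122) - (7 + 3)*Y(-4, -3)) - 202)² = ((√(-54 + 122) - (7 + 3)*(-8/3*(-4) + (4/3)*(-3))) - 202)² = ((√68 - 10*(32/3 - 4)) - 202)² = ((2*√17 - 10*20/3) - 202)² = ((2*√17 - 1*200/3) - 202)² = ((2*√17 - 200/3) - 202)² = ((-200/3 + 2*√17) - 202)² = (-806/3 + 2*√17)²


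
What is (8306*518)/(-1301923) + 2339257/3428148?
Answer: -1672014529139/637597818372 ≈ -2.6224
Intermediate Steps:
(8306*518)/(-1301923) + 2339257/3428148 = 4302508*(-1/1301923) + 2339257*(1/3428148) = -614644/185989 + 2339257/3428148 = -1672014529139/637597818372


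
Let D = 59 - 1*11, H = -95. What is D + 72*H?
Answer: -6792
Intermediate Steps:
D = 48 (D = 59 - 11 = 48)
D + 72*H = 48 + 72*(-95) = 48 - 6840 = -6792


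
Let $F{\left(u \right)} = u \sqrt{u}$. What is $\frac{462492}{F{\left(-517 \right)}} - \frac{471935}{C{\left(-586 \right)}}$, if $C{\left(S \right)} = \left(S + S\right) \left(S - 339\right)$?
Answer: $- \frac{2551}{5860} + \frac{462492 i \sqrt{517}}{267289} \approx -0.43532 + 39.343 i$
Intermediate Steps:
$C{\left(S \right)} = 2 S \left(-339 + S\right)$
$F{\left(u \right)} = u^{\frac{3}{2}}$
$\frac{462492}{F{\left(-517 \right)}} - \frac{471935}{C{\left(-586 \right)}} = \frac{462492}{\left(-517\right)^{\frac{3}{2}}} - \frac{471935}{2 \left(-586\right) \left(-339 - 586\right)} = \frac{462492}{\left(-517\right) i \sqrt{517}} - \frac{471935}{2 \left(-586\right) \left(-925\right)} = 462492 \frac{i \sqrt{517}}{267289} - \frac{471935}{1084100} = \frac{462492 i \sqrt{517}}{267289} - \frac{2551}{5860} = - \frac{2551}{5860} + \frac{462492 i \sqrt{517}}{267289}$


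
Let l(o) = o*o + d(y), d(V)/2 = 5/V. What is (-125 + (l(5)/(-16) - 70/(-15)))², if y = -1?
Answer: 33884041/2304 ≈ 14707.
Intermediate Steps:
d(V) = 10/V (d(V) = 2*(5/V) = 10/V)
l(o) = -10 + o² (l(o) = o*o + 10/(-1) = o² + 10*(-1) = o² - 10 = -10 + o²)
(-125 + (l(5)/(-16) - 70/(-15)))² = (-125 + ((-10 + 5²)/(-16) - 70/(-15)))² = (-125 + ((-10 + 25)*(-1/16) - 70*(-1/15)))² = (-125 + (15*(-1/16) + 14/3))² = (-125 + (-15/16 + 14/3))² = (-125 + 179/48)² = (-5821/48)² = 33884041/2304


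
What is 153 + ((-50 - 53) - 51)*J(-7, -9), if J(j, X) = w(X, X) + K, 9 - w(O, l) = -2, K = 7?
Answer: -2619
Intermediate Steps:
w(O, l) = 11 (w(O, l) = 9 - 1*(-2) = 9 + 2 = 11)
J(j, X) = 18 (J(j, X) = 11 + 7 = 18)
153 + ((-50 - 53) - 51)*J(-7, -9) = 153 + ((-50 - 53) - 51)*18 = 153 + (-103 - 51)*18 = 153 - 154*18 = 153 - 2772 = -2619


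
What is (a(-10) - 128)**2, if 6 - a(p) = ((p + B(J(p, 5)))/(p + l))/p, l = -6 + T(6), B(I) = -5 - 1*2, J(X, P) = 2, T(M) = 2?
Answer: 291145969/19600 ≈ 14854.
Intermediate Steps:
B(I) = -7 (B(I) = -5 - 2 = -7)
l = -4 (l = -6 + 2 = -4)
a(p) = 6 - (-7 + p)/(p*(-4 + p)) (a(p) = 6 - (p - 7)/(p - 4)/p = 6 - (-7 + p)/(-4 + p)/p = 6 - (-7 + p)/(p*(-4 + p)))
(a(-10) - 128)**2 = ((7 - 25*(-10) + 6*(-10)**2)/((-10)*(-4 - 10)) - 128)**2 = (-1/10*(7 + 250 + 6*100)/(-14) - 128)**2 = (-1/10*(-1/14)*(7 + 250 + 600) - 128)**2 = (-1/10*(-1/14)*857 - 128)**2 = (857/140 - 128)**2 = (-17063/140)**2 = 291145969/19600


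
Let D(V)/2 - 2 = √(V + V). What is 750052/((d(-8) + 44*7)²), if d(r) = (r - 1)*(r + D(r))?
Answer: 41440373/7449800 + 72567531*I/29799200 ≈ 5.5626 + 2.4352*I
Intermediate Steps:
D(V) = 4 + 2*√2*√V (D(V) = 4 + 2*√(V + V) = 4 + 2*√(2*V) = 4 + 2*(√2*√V) = 4 + 2*√2*√V)
d(r) = (-1 + r)*(4 + r + 2*√2*√r) (d(r) = (r - 1)*(r + (4 + 2*√2*√r)) = (-1 + r)*(4 + r + 2*√2*√r))
750052/((d(-8) + 44*7)²) = 750052/(((-4 + (-8)² + 3*(-8) - 2*√2*√(-8) + 2*√2*(-8)^(3/2)) + 44*7)²) = 750052/(((-4 + 64 - 24 - 2*√2*2*I*√2 + 2*√2*(-16*I*√2)) + 308)²) = 750052/(((-4 + 64 - 24 - 8*I - 64*I) + 308)²) = 750052/(((36 - 72*I) + 308)²) = 750052/((344 - 72*I)²) = 750052/(344 - 72*I)²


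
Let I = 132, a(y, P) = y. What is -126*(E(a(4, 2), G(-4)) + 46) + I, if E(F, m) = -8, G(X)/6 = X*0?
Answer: -4656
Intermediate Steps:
G(X) = 0 (G(X) = 6*(X*0) = 6*0 = 0)
-126*(E(a(4, 2), G(-4)) + 46) + I = -126*(-8 + 46) + 132 = -126*38 + 132 = -4788 + 132 = -4656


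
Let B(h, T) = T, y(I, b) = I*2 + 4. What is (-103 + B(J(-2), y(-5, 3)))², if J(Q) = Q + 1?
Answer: 11881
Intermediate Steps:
y(I, b) = 4 + 2*I (y(I, b) = 2*I + 4 = 4 + 2*I)
J(Q) = 1 + Q
(-103 + B(J(-2), y(-5, 3)))² = (-103 + (4 + 2*(-5)))² = (-103 + (4 - 10))² = (-103 - 6)² = (-109)² = 11881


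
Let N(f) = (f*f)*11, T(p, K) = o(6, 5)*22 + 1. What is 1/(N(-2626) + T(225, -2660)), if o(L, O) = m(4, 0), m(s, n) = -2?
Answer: 1/75854593 ≈ 1.3183e-8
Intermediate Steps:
o(L, O) = -2
T(p, K) = -43 (T(p, K) = -2*22 + 1 = -44 + 1 = -43)
N(f) = 11*f² (N(f) = f²*11 = 11*f²)
1/(N(-2626) + T(225, -2660)) = 1/(11*(-2626)² - 43) = 1/(11*6895876 - 43) = 1/(75854636 - 43) = 1/75854593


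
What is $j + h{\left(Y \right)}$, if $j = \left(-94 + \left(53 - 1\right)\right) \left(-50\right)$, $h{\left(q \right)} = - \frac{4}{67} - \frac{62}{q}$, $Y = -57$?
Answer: $\frac{8023826}{3819} \approx 2101.0$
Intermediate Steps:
$h{\left(q \right)} = - \frac{4}{67} - \frac{62}{q}$ ($h{\left(q \right)} = \left(-4\right) \frac{1}{67} - \frac{62}{q} = - \frac{4}{67} - \frac{62}{q}$)
$j = 2100$ ($j = \left(-94 + 52\right) \left(-50\right) = \left(-42\right) \left(-50\right) = 2100$)
$j + h{\left(Y \right)} = 2100 - \left(\frac{4}{67} + \frac{62}{-57}\right) = 2100 - - \frac{3926}{3819} = 2100 + \left(- \frac{4}{67} + \frac{62}{57}\right) = 2100 + \frac{3926}{3819} = \frac{8023826}{3819}$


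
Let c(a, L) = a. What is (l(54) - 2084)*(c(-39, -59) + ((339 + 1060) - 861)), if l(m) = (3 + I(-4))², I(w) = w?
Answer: -1039417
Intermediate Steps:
l(m) = 1 (l(m) = (3 - 4)² = (-1)² = 1)
(l(54) - 2084)*(c(-39, -59) + ((339 + 1060) - 861)) = (1 - 2084)*(-39 + ((339 + 1060) - 861)) = -2083*(-39 + (1399 - 861)) = -2083*(-39 + 538) = -2083*499 = -1039417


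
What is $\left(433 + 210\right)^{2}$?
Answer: $413449$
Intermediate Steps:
$\left(433 + 210\right)^{2} = 643^{2} = 413449$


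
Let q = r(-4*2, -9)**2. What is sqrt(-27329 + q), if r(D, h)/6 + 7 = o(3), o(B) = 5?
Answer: I*sqrt(27185) ≈ 164.88*I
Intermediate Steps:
r(D, h) = -12 (r(D, h) = -42 + 6*5 = -42 + 30 = -12)
q = 144 (q = (-12)**2 = 144)
sqrt(-27329 + q) = sqrt(-27329 + 144) = sqrt(-27185) = I*sqrt(27185)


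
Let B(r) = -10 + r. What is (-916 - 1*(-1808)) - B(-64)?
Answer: 966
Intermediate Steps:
(-916 - 1*(-1808)) - B(-64) = (-916 - 1*(-1808)) - (-10 - 64) = (-916 + 1808) - 1*(-74) = 892 + 74 = 966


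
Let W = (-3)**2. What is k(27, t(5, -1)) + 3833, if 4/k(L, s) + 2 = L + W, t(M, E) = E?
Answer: 65163/17 ≈ 3833.1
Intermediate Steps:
W = 9
k(L, s) = 4/(7 + L) (k(L, s) = 4/(-2 + (L + 9)) = 4/(-2 + (9 + L)) = 4/(7 + L))
k(27, t(5, -1)) + 3833 = 4/(7 + 27) + 3833 = 4/34 + 3833 = 4*(1/34) + 3833 = 2/17 + 3833 = 65163/17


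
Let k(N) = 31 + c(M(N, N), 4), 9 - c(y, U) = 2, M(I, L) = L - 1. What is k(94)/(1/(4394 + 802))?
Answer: 197448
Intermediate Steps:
M(I, L) = -1 + L
c(y, U) = 7 (c(y, U) = 9 - 1*2 = 9 - 2 = 7)
k(N) = 38 (k(N) = 31 + 7 = 38)
k(94)/(1/(4394 + 802)) = 38/(1/(4394 + 802)) = 38/(1/5196) = 38*5196 = 197448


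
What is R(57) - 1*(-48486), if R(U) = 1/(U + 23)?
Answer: 3878881/80 ≈ 48486.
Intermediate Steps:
R(U) = 1/(23 + U)
R(57) - 1*(-48486) = 1/(23 + 57) - 1*(-48486) = 1/80 + 48486 = 3878881/80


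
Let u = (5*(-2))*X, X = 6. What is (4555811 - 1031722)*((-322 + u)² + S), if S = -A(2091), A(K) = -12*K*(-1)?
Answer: 425822722048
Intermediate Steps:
u = -60 (u = (5*(-2))*6 = -10*6 = -60)
A(K) = 12*K
S = -25092 (S = -12*2091 = -1*25092 = -25092)
(4555811 - 1031722)*((-322 + u)² + S) = (4555811 - 1031722)*((-322 - 60)² - 25092) = 3524089*((-382)² - 25092) = 3524089*(145924 - 25092) = 3524089*120832 = 425822722048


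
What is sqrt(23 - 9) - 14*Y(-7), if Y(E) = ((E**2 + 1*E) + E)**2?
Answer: -17150 + sqrt(14) ≈ -17146.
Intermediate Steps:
Y(E) = (E**2 + 2*E)**2 (Y(E) = ((E**2 + E) + E)**2 = ((E + E**2) + E)**2 = (E**2 + 2*E)**2)
sqrt(23 - 9) - 14*Y(-7) = sqrt(23 - 9) - 14*(-7)**2*(2 - 7)**2 = sqrt(14) - 686*(-5)**2 = sqrt(14) - 686*25 = sqrt(14) - 14*1225 = sqrt(14) - 17150 = -17150 + sqrt(14)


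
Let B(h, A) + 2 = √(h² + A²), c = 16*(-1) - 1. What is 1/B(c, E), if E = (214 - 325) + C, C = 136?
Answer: 1/455 + √914/910 ≈ 0.035420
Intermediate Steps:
E = 25 (E = (214 - 325) + 136 = -111 + 136 = 25)
c = -17 (c = -16 - 1 = -17)
B(h, A) = -2 + √(A² + h²) (B(h, A) = -2 + √(h² + A²) = -2 + √(A² + h²))
1/B(c, E) = 1/(-2 + √(25² + (-17)²)) = 1/(-2 + √(625 + 289)) = 1/(-2 + √914)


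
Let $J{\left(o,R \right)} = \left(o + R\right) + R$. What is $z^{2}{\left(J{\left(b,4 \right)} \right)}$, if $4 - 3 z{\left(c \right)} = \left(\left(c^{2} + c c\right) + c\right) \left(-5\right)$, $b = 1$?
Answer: $\frac{737881}{9} \approx 81987.0$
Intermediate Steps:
$J{\left(o,R \right)} = o + 2 R$ ($J{\left(o,R \right)} = \left(R + o\right) + R = o + 2 R$)
$z{\left(c \right)} = \frac{4}{3} + \frac{5 c}{3} + \frac{10 c^{2}}{3}$ ($z{\left(c \right)} = \frac{4}{3} - \frac{\left(\left(c^{2} + c c\right) + c\right) \left(-5\right)}{3} = \frac{4}{3} - \frac{\left(\left(c^{2} + c^{2}\right) + c\right) \left(-5\right)}{3} = \frac{4}{3} - \frac{\left(2 c^{2} + c\right) \left(-5\right)}{3} = \frac{4}{3} - \frac{\left(c + 2 c^{2}\right) \left(-5\right)}{3} = \frac{4}{3} - \frac{- 10 c^{2} - 5 c}{3} = \frac{4}{3} + \left(\frac{5 c}{3} + \frac{10 c^{2}}{3}\right) = \frac{4}{3} + \frac{5 c}{3} + \frac{10 c^{2}}{3}$)
$z^{2}{\left(J{\left(b,4 \right)} \right)} = \left(\frac{4}{3} + \frac{5 \left(1 + 2 \cdot 4\right)}{3} + \frac{10 \left(1 + 2 \cdot 4\right)^{2}}{3}\right)^{2} = \left(\frac{4}{3} + \frac{5 \left(1 + 8\right)}{3} + \frac{10 \left(1 + 8\right)^{2}}{3}\right)^{2} = \left(\frac{4}{3} + \frac{5}{3} \cdot 9 + \frac{10 \cdot 9^{2}}{3}\right)^{2} = \left(\frac{4}{3} + 15 + \frac{10}{3} \cdot 81\right)^{2} = \left(\frac{4}{3} + 15 + 270\right)^{2} = \left(\frac{859}{3}\right)^{2} = \frac{737881}{9}$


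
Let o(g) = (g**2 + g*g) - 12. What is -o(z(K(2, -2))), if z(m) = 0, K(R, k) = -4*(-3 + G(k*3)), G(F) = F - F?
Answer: 12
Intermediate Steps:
G(F) = 0
K(R, k) = 12 (K(R, k) = -4*(-3 + 0) = -4*(-3) = 12)
o(g) = -12 + 2*g**2 (o(g) = (g**2 + g**2) - 12 = 2*g**2 - 12 = -12 + 2*g**2)
-o(z(K(2, -2))) = -(-12 + 2*0**2) = -(-12 + 2*0) = -(-12 + 0) = -1*(-12) = 12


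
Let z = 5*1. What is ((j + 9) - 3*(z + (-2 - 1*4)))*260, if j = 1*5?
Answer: 4420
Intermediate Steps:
j = 5
z = 5
((j + 9) - 3*(z + (-2 - 1*4)))*260 = ((5 + 9) - 3*(5 + (-2 - 1*4)))*260 = (14 - 3*(5 + (-2 - 4)))*260 = (14 - 3*(5 - 6))*260 = (14 - 3*(-1))*260 = (14 - 1*(-3))*260 = (14 + 3)*260 = 17*260 = 4420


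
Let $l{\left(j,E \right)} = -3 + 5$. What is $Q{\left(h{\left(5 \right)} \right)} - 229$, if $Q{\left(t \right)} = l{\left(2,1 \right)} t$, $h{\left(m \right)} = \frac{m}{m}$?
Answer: $-227$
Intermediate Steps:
$l{\left(j,E \right)} = 2$
$h{\left(m \right)} = 1$
$Q{\left(t \right)} = 2 t$
$Q{\left(h{\left(5 \right)} \right)} - 229 = 2 \cdot 1 - 229 = 2 - 229 = -227$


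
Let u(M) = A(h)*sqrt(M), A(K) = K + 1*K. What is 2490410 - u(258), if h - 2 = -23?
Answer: 2490410 + 42*sqrt(258) ≈ 2.4911e+6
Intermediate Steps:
h = -21 (h = 2 - 23 = -21)
A(K) = 2*K (A(K) = K + K = 2*K)
u(M) = -42*sqrt(M) (u(M) = (2*(-21))*sqrt(M) = -42*sqrt(M))
2490410 - u(258) = 2490410 - (-42)*sqrt(258) = 2490410 + 42*sqrt(258)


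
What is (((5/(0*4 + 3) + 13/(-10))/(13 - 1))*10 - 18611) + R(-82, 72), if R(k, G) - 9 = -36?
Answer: -670957/36 ≈ -18638.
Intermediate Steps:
R(k, G) = -27 (R(k, G) = 9 - 36 = -27)
(((5/(0*4 + 3) + 13/(-10))/(13 - 1))*10 - 18611) + R(-82, 72) = (((5/(0*4 + 3) + 13/(-10))/(13 - 1))*10 - 18611) - 27 = (((5/(0 + 3) + 13*(-⅒))/12)*10 - 18611) - 27 = (((5/3 - 13/10)/12)*10 - 18611) - 27 = (((1/12)*(11/30))*10 - 18611) - 27 = ((11/360)*10 - 18611) - 27 = (11/36 - 18611) - 27 = -669985/36 - 27 = -670957/36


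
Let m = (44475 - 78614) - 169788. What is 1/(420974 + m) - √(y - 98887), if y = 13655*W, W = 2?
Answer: 1/217047 - 3*I*√7953 ≈ 4.6073e-6 - 267.54*I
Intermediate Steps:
m = -203927 (m = -34139 - 169788 = -203927)
y = 27310 (y = 13655*2 = 27310)
1/(420974 + m) - √(y - 98887) = 1/(420974 - 203927) - √(27310 - 98887) = 1/217047 - √(-71577) = 1/217047 - 3*I*√7953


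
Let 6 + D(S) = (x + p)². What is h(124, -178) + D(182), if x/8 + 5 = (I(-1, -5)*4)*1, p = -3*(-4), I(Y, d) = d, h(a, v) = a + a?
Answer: 35586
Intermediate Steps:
h(a, v) = 2*a
p = 12
x = -200 (x = -40 + 8*(-5*4*1) = -40 + 8*(-20*1) = -40 + 8*(-20) = -40 - 160 = -200)
D(S) = 35338 (D(S) = -6 + (-200 + 12)² = -6 + (-188)² = -6 + 35344 = 35338)
h(124, -178) + D(182) = 2*124 + 35338 = 248 + 35338 = 35586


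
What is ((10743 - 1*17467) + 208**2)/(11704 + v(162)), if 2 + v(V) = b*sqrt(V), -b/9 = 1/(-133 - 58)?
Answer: 7799475094740/2497795766801 - 282655170*sqrt(2)/2497795766801 ≈ 3.1224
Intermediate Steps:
b = 9/191 (b = -9/(-133 - 58) = -9/(-191) = -9*(-1/191) = 9/191 ≈ 0.047120)
v(V) = -2 + 9*sqrt(V)/191
((10743 - 1*17467) + 208**2)/(11704 + v(162)) = ((10743 - 1*17467) + 208**2)/(11704 + (-2 + 9*sqrt(162)/191)) = ((10743 - 17467) + 43264)/(11704 + (-2 + 9*(9*sqrt(2))/191)) = (-6724 + 43264)/(11704 + (-2 + 81*sqrt(2)/191)) = 36540/(11702 + 81*sqrt(2)/191)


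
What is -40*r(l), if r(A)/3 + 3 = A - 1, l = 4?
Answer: 0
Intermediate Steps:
r(A) = -12 + 3*A (r(A) = -9 + 3*(A - 1) = -9 + 3*(-1 + A) = -9 + (-3 + 3*A) = -12 + 3*A)
-40*r(l) = -40*(-12 + 3*4) = -40*(-12 + 12) = -40*0 = 0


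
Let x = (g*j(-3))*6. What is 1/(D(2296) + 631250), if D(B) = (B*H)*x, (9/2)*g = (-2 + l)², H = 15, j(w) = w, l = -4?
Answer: -1/4328110 ≈ -2.3105e-7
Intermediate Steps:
g = 8 (g = 2*(-2 - 4)²/9 = (2/9)*(-6)² = (2/9)*36 = 8)
x = -144 (x = (8*(-3))*6 = -24*6 = -144)
D(B) = -2160*B (D(B) = (B*15)*(-144) = (15*B)*(-144) = -2160*B)
1/(D(2296) + 631250) = 1/(-2160*2296 + 631250) = 1/(-4959360 + 631250) = 1/(-4328110) = -1/4328110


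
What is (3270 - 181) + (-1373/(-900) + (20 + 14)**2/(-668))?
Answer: 464245891/150300 ≈ 3088.8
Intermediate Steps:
(3270 - 181) + (-1373/(-900) + (20 + 14)**2/(-668)) = 3089 + (-1373*(-1/900) + 34**2*(-1/668)) = 3089 + (1373/900 + 1156*(-1/668)) = 3089 + (1373/900 - 289/167) = 3089 - 30809/150300 = 464245891/150300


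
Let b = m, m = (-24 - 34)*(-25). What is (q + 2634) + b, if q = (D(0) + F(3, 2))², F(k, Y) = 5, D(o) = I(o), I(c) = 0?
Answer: 4109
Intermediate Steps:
D(o) = 0
q = 25 (q = (0 + 5)² = 5² = 25)
m = 1450 (m = -58*(-25) = 1450)
b = 1450
(q + 2634) + b = (25 + 2634) + 1450 = 2659 + 1450 = 4109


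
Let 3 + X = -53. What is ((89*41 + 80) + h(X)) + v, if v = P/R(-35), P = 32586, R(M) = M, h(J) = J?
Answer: 95969/35 ≈ 2742.0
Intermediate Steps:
X = -56 (X = -3 - 53 = -56)
v = -32586/35 (v = 32586/(-35) = 32586*(-1/35) = -32586/35 ≈ -931.03)
((89*41 + 80) + h(X)) + v = ((89*41 + 80) - 56) - 32586/35 = ((3649 + 80) - 56) - 32586/35 = (3729 - 56) - 32586/35 = 3673 - 32586/35 = 95969/35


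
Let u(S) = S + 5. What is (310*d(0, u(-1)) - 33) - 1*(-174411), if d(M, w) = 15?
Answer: 179028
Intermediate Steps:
u(S) = 5 + S
(310*d(0, u(-1)) - 33) - 1*(-174411) = (310*15 - 33) - 1*(-174411) = (4650 - 33) + 174411 = 4617 + 174411 = 179028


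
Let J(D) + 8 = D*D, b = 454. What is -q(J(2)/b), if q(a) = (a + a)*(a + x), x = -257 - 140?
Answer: -360484/51529 ≈ -6.9958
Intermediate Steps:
x = -397
J(D) = -8 + D² (J(D) = -8 + D*D = -8 + D²)
q(a) = 2*a*(-397 + a) (q(a) = (a + a)*(a - 397) = (2*a)*(-397 + a) = 2*a*(-397 + a))
-q(J(2)/b) = -2*(-8 + 2²)/454*(-397 + (-8 + 2²)/454) = -2*(-8 + 4)*(1/454)*(-397 + (-8 + 4)*(1/454)) = -2*(-4*1/454)*(-397 - 4*1/454) = -2*(-2)*(-397 - 2/227)/227 = -2*(-2)*(-90121)/(227*227) = -1*360484/51529 = -360484/51529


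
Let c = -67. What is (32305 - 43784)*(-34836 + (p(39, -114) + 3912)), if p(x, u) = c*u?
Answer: 267299994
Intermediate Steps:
p(x, u) = -67*u
(32305 - 43784)*(-34836 + (p(39, -114) + 3912)) = (32305 - 43784)*(-34836 + (-67*(-114) + 3912)) = -11479*(-34836 + (7638 + 3912)) = -11479*(-34836 + 11550) = -11479*(-23286) = 267299994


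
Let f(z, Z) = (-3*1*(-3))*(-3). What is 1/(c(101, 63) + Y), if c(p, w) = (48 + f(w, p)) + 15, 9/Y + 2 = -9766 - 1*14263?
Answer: 24031/865107 ≈ 0.027778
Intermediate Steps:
f(z, Z) = -27 (f(z, Z) = -3*(-3)*(-3) = 9*(-3) = -27)
Y = -9/24031 (Y = 9/(-2 + (-9766 - 1*14263)) = 9/(-2 + (-9766 - 14263)) = 9/(-2 - 24029) = 9/(-24031) = 9*(-1/24031) = -9/24031 ≈ -0.00037452)
c(p, w) = 36 (c(p, w) = (48 - 27) + 15 = 21 + 15 = 36)
1/(c(101, 63) + Y) = 1/(36 - 9/24031) = 1/(865107/24031) = 24031/865107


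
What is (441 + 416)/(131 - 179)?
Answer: -857/48 ≈ -17.854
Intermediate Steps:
(441 + 416)/(131 - 179) = 857/(-48) = 857*(-1/48) = -857/48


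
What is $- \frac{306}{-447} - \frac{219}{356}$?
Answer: $\frac{3681}{53044} \approx 0.069395$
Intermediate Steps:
$- \frac{306}{-447} - \frac{219}{356} = \left(-306\right) \left(- \frac{1}{447}\right) - \frac{219}{356} = \frac{102}{149} - \frac{219}{356} = \frac{3681}{53044}$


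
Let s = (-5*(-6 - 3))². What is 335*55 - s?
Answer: 16400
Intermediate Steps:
s = 2025 (s = (-5*(-9))² = 45² = 2025)
335*55 - s = 335*55 - 1*2025 = 18425 - 2025 = 16400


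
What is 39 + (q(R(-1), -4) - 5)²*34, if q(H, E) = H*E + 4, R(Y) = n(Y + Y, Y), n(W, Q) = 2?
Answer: 2793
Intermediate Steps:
R(Y) = 2
q(H, E) = 4 + E*H (q(H, E) = E*H + 4 = 4 + E*H)
39 + (q(R(-1), -4) - 5)²*34 = 39 + ((4 - 4*2) - 5)²*34 = 39 + ((4 - 8) - 5)²*34 = 39 + (-4 - 5)²*34 = 39 + (-9)²*34 = 39 + 81*34 = 39 + 2754 = 2793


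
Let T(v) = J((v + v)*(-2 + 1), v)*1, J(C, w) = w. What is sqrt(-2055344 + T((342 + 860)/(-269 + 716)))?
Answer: I*sqrt(410675692002)/447 ≈ 1433.6*I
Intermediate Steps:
T(v) = v (T(v) = v*1 = v)
sqrt(-2055344 + T((342 + 860)/(-269 + 716))) = sqrt(-2055344 + (342 + 860)/(-269 + 716)) = sqrt(-2055344 + 1202/447) = sqrt(-918737566/447) = I*sqrt(410675692002)/447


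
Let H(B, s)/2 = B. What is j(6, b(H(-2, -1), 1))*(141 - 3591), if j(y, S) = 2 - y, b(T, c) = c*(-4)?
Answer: 13800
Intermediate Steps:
H(B, s) = 2*B
b(T, c) = -4*c
j(6, b(H(-2, -1), 1))*(141 - 3591) = (2 - 1*6)*(141 - 3591) = (2 - 6)*(-3450) = -4*(-3450) = 13800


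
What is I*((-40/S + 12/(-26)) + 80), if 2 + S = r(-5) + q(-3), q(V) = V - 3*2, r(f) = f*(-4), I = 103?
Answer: 904958/117 ≈ 7734.7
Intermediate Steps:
r(f) = -4*f
q(V) = -6 + V (q(V) = V - 6 = -6 + V)
S = 9 (S = -2 + (-4*(-5) + (-6 - 3)) = -2 + (20 - 9) = -2 + 11 = 9)
I*((-40/S + 12/(-26)) + 80) = 103*((-40/9 + 12/(-26)) + 80) = 103*((-40*1/9 + 12*(-1/26)) + 80) = 103*((-40/9 - 6/13) + 80) = 103*(-574/117 + 80) = 103*(8786/117) = 904958/117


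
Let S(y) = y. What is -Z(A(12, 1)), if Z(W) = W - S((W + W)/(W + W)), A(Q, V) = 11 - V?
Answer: -9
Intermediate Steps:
Z(W) = -1 + W (Z(W) = W - (W + W)/(W + W) = W - 2*W/(2*W) = W - 2*W*1/(2*W) = W - 1*1 = W - 1 = -1 + W)
-Z(A(12, 1)) = -(-1 + (11 - 1*1)) = -(-1 + (11 - 1)) = -(-1 + 10) = -1*9 = -9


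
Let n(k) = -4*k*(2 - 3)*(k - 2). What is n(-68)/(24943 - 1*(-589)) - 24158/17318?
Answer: -35883417/55270397 ≈ -0.64923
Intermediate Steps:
n(k) = -4*k*(2 - k) (n(k) = -4*k*(-(-2 + k)) = -4*k*(2 - k))
n(-68)/(24943 - 1*(-589)) - 24158/17318 = (4*(-68)*(-2 - 68))/(24943 - 1*(-589)) - 24158/17318 = (4*(-68)*(-70))/(24943 + 589) - 24158*1/17318 = 19040/25532 - 12079/8659 = 19040*(1/25532) - 12079/8659 = 4760/6383 - 12079/8659 = -35883417/55270397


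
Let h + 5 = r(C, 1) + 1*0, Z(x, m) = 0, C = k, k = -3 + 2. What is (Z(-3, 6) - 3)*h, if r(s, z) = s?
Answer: 18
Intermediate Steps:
k = -1
C = -1
h = -6 (h = -5 + (-1 + 1*0) = -5 + (-1 + 0) = -5 - 1 = -6)
(Z(-3, 6) - 3)*h = (0 - 3)*(-6) = -3*(-6) = 18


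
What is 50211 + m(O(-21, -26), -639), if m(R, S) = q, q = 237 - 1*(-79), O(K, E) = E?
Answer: 50527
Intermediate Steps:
q = 316 (q = 237 + 79 = 316)
m(R, S) = 316
50211 + m(O(-21, -26), -639) = 50211 + 316 = 50527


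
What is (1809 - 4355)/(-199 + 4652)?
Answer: -2546/4453 ≈ -0.57175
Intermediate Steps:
(1809 - 4355)/(-199 + 4652) = -2546/4453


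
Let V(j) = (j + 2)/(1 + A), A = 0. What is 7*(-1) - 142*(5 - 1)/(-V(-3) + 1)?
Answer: -291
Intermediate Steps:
V(j) = 2 + j (V(j) = (j + 2)/(1 + 0) = (2 + j)/1 = (2 + j)*1 = 2 + j)
7*(-1) - 142*(5 - 1)/(-V(-3) + 1) = 7*(-1) - 142*(5 - 1)/(-(2 - 3) + 1) = -7 - 568/(-1*(-1) + 1) = -7 - 568/(1 + 1) = -7 - 568/2 = -7 - 142*2 = -7 - 284 = -291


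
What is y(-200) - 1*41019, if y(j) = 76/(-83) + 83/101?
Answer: -343863064/8383 ≈ -41019.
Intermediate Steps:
y(j) = -787/8383 (y(j) = 76*(-1/83) + 83*(1/101) = -76/83 + 83/101 = -787/8383)
y(-200) - 1*41019 = -787/8383 - 1*41019 = -787/8383 - 41019 = -343863064/8383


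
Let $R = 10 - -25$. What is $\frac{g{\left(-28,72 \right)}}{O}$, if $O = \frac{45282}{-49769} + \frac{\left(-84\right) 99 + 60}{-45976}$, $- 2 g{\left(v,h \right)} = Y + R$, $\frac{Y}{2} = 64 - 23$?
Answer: $\frac{11154875277}{139249364} \approx 80.107$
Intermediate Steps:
$Y = 82$ ($Y = 2 \left(64 - 23\right) = 2 \cdot 41 = 82$)
$R = 35$ ($R = 10 + 25 = 35$)
$g{\left(v,h \right)} = - \frac{117}{2}$ ($g{\left(v,h \right)} = - \frac{82 + 35}{2} = \left(- \frac{1}{2}\right) 117 = - \frac{117}{2}$)
$O = - \frac{208874046}{286022443}$ ($O = 45282 \left(- \frac{1}{49769}\right) + \left(-8316 + 60\right) \left(- \frac{1}{45976}\right) = - \frac{45282}{49769} - - \frac{1032}{5747} = - \frac{45282}{49769} + \frac{1032}{5747} = - \frac{208874046}{286022443} \approx -0.73027$)
$\frac{g{\left(-28,72 \right)}}{O} = - \frac{117}{2 \left(- \frac{208874046}{286022443}\right)} = \left(- \frac{117}{2}\right) \left(- \frac{286022443}{208874046}\right) = \frac{11154875277}{139249364}$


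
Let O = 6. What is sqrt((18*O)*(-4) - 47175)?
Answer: I*sqrt(47607) ≈ 218.19*I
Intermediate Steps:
sqrt((18*O)*(-4) - 47175) = sqrt((18*6)*(-4) - 47175) = sqrt(108*(-4) - 47175) = sqrt(-432 - 47175) = sqrt(-47607) = I*sqrt(47607)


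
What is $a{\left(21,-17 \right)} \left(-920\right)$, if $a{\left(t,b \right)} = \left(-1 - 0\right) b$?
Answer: $-15640$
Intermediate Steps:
$a{\left(t,b \right)} = - b$ ($a{\left(t,b \right)} = \left(-1 + 0\right) b = - b$)
$a{\left(21,-17 \right)} \left(-920\right) = \left(-1\right) \left(-17\right) \left(-920\right) = 17 \left(-920\right) = -15640$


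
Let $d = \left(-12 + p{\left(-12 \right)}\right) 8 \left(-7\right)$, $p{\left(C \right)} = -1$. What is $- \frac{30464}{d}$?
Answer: $- \frac{544}{13} \approx -41.846$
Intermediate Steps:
$d = 728$ ($d = \left(-12 - 1\right) 8 \left(-7\right) = \left(-13\right) \left(-56\right) = 728$)
$- \frac{30464}{d} = - \frac{30464}{728} = \left(-30464\right) \frac{1}{728} = - \frac{544}{13}$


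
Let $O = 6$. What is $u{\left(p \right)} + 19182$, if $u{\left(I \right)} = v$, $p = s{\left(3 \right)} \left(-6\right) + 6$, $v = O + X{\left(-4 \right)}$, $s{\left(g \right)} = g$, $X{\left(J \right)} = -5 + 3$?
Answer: $19186$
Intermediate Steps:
$X{\left(J \right)} = -2$
$v = 4$ ($v = 6 - 2 = 4$)
$p = -12$ ($p = 3 \left(-6\right) + 6 = -18 + 6 = -12$)
$u{\left(I \right)} = 4$
$u{\left(p \right)} + 19182 = 4 + 19182 = 19186$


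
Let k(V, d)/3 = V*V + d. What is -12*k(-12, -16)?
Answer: -4608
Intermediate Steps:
k(V, d) = 3*d + 3*V**2 (k(V, d) = 3*(V*V + d) = 3*(V**2 + d) = 3*(d + V**2) = 3*d + 3*V**2)
-12*k(-12, -16) = -12*(3*(-16) + 3*(-12)**2) = -12*(-48 + 3*144) = -12*(-48 + 432) = -12*384 = -4608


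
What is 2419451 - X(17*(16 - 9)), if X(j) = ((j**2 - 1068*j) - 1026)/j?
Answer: 288028626/119 ≈ 2.4204e+6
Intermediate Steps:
X(j) = (-1026 + j**2 - 1068*j)/j
2419451 - X(17*(16 - 9)) = 2419451 - (-1068 + 17*(16 - 9) - 1026*1/(17*(16 - 9))) = 2419451 - (-1068 + 17*7 - 1026/(17*7)) = 2419451 - (-1068 + 119 - 1026/119) = 2419451 - 1*(-113957/119) = 2419451 + 113957/119 = 288028626/119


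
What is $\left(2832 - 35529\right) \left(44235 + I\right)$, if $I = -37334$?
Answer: $-225641997$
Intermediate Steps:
$\left(2832 - 35529\right) \left(44235 + I\right) = \left(2832 - 35529\right) \left(44235 - 37334\right) = \left(-32697\right) 6901 = -225641997$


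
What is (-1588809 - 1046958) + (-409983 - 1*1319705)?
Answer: -4365455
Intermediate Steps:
(-1588809 - 1046958) + (-409983 - 1*1319705) = -2635767 + (-409983 - 1319705) = -2635767 - 1729688 = -4365455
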